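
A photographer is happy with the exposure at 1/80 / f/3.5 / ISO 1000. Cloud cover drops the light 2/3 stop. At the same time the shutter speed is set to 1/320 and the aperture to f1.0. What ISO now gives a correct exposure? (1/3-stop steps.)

ISO 500

Scene light: 2/3 stop darker.
Shutter speed: 1/80 → 1/100 → 1/125 → 1/160 → 1/200 → 1/250 → 1/320 — 2 stops shorter (darker).
Aperture: f/3.5 → f/3.2 → f/2.8 → f/2.5 → f/2.2 → f/2 → f/1.8 → f/1.6 → f/1.4 → f/1.2 → f/1.1 → f/1.0 — 3 2/3 stops wider (brighter).
Net so far: 1 stop brighter. ISO: 1000 → 800 → 640 → 500.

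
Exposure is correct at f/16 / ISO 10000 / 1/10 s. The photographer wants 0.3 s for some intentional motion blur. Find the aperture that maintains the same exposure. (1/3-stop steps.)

Shutter speed: 1/10 → 1/8 → 1/6 → 1/5 → 1/4 → 0.3 — 1 2/3 stops longer (brighter).
Need 1 2/3 stops darker from the aperture: f/16 → f/18 → f/20 → f/22 → f/25 → f/29.

f/29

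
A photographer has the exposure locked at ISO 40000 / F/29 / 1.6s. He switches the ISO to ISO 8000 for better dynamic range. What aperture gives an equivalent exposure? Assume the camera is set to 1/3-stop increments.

ISO: 40000 → 32000 → 25600 → 20000 → 16000 → 12800 → 10000 → 8000 — 2 1/3 stops lower (darker).
Need 2 1/3 stops brighter from the aperture: f/29 → f/25 → f/22 → f/20 → f/18 → f/16 → f/14 → f/13.

f/13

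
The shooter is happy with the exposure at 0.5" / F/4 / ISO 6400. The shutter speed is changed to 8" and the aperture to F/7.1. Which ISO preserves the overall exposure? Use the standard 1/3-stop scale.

Shutter speed: 0.5 → 0.6 → 0.8 → 1 → 1.3 → 1.6 → 2 → 2.5 → 3.2 → 4 → 5 → 6 → 8 — 4 stops longer (brighter).
Aperture: f/4 → f/4.5 → f/5 → f/5.6 → f/6.3 → f/7.1 — 1 2/3 stops narrower (darker).
Net change so far: 2 1/3 stops brighter. Offset with the ISO: 6400 → 5000 → 4000 → 3200 → 2500 → 2000 → 1600 → 1250.

ISO 1250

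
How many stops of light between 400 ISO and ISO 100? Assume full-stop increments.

400 → 200 → 100 — count the steps: 2 stops.

2 stops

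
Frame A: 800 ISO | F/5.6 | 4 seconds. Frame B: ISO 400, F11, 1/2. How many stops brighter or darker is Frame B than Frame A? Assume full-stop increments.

6 stops darker

Aperture: f/5.6 → f/8 → f/11 — 2 stops smaller aperture (darker).
Shutter speed: 4 → 2 → 1 → 1/2 — 3 stops faster (darker).
ISO: 800 → 400 — 1 stop dropped (darker).
Net: −2 −3 −1 = −6 stops.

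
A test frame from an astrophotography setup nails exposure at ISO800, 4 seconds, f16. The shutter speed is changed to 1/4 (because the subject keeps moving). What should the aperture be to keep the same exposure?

Shutter speed: 4 → 2 → 1 → 1/2 → 1/4 — 4 stops faster (darker).
Need 4 stops brighter from the aperture: f/16 → f/11 → f/8 → f/5.6 → f/4.

f/4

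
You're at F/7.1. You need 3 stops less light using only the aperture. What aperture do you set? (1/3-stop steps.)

f/20

Aperture: f/7.1 → f/8 → f/9 → f/10 → f/11 → f/13 → f/14 → f/16 → f/18 → f/20 — 3 stops smaller aperture (darker).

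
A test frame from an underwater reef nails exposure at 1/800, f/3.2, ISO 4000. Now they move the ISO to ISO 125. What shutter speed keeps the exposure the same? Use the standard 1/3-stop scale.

1/25s

ISO: 4000 → 3200 → 2500 → 2000 → 1600 → 1250 → 1000 → 800 → 640 → 500 → 400 → 320 → 250 → 200 → 160 → 125 — 5 stops dropped (darker).
Need 5 stops brighter from the shutter speed: 1/800 → 1/640 → 1/500 → 1/400 → 1/320 → 1/250 → 1/200 → 1/160 → 1/125 → 1/100 → 1/80 → 1/60 → 1/50 → 1/40 → 1/30 → 1/25.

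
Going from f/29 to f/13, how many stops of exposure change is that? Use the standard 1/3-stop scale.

f/29 → f/25 → f/22 → f/20 → f/18 → f/16 → f/14 → f/13 — count the steps: 7 third-stops = 2 1/3 stops.

2 1/3 stops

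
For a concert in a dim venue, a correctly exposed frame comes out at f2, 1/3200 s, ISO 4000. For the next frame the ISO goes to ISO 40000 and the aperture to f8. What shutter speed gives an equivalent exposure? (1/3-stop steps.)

ISO: 4000 → 5000 → 6400 → 8000 → 10000 → 12800 → 16000 → 20000 → 25600 → 32000 → 40000 — 3 1/3 stops raised (brighter).
Aperture: f/2 → f/2.2 → f/2.5 → f/2.8 → f/3.2 → f/3.5 → f/4 → f/4.5 → f/5 → f/5.6 → f/6.3 → f/7.1 → f/8 — 4 stops smaller aperture (darker).
Net change so far: 2/3 stop darker. Offset with the shutter speed: 1/3200 → 1/2500 → 1/2000.

1/2000s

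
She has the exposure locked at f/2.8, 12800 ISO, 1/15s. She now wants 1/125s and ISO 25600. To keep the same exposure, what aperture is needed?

f/1.4

Shutter speed: 1/15 → 1/30 → 1/60 → 1/125 — 3 stops faster (darker).
ISO: 12800 → 25600 — 1 stop higher (brighter).
Net change so far: 2 stops darker. Offset with the aperture: f/2.8 → f/2 → f/1.4.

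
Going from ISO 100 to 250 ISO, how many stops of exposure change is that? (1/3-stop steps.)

1 1/3 stops

100 → 125 → 160 → 200 → 250 — count the steps: 4 third-stops = 1 1/3 stops.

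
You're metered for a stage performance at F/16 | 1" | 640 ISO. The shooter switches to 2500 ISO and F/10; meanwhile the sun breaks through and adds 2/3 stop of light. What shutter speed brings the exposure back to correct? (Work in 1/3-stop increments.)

Scene light: 2/3 stop brighter.
ISO: 640 → 800 → 1000 → 1250 → 1600 → 2000 → 2500 — 2 stops higher (brighter).
Aperture: f/16 → f/14 → f/13 → f/11 → f/10 — 1 1/3 stops wider (brighter).
Net so far: 4 stops brighter. Shutter speed: 1 → 0.8 → 0.6 → 0.5 → 0.4 → 0.3 → 1/4 → 1/5 → 1/6 → 1/8 → 1/10 → 1/13 → 1/15.

1/15s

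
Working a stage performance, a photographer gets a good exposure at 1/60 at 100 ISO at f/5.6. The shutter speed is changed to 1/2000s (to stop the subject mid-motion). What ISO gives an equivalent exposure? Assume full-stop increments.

ISO 3200

Shutter speed: 1/60 → 1/125 → 1/250 → 1/500 → 1/1000 → 1/2000 — 5 stops shorter (darker).
Need 5 stops brighter from the ISO: 100 → 200 → 400 → 800 → 1600 → 3200.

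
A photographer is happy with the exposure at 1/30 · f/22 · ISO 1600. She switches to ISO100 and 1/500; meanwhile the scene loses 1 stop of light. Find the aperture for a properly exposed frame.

Scene light: 1 stop darker.
ISO: 1600 → 800 → 400 → 200 → 100 — 4 stops lower (darker).
Shutter speed: 1/30 → 1/60 → 1/125 → 1/250 → 1/500 — 4 stops shorter (darker).
Net so far: 9 stops darker. Aperture: f/22 → f/16 → f/11 → f/8 → f/5.6 → f/4 → f/2.8 → f/2 → f/1.4 → f/1.0.

f/1.0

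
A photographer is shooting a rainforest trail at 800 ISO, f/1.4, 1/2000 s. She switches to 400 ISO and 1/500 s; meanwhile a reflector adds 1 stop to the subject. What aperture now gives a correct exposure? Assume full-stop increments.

Scene light: 1 stop brighter.
ISO: 800 → 400 — 1 stop dropped (darker).
Shutter speed: 1/2000 → 1/1000 → 1/500 — 2 stops longer (brighter).
Net so far: 2 stops brighter. Aperture: f/1.4 → f/2 → f/2.8.

f/2.8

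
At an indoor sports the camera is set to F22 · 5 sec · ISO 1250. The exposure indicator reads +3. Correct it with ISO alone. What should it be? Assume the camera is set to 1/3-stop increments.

Overexposed by 3 stops → need 3 stops darker.
ISO: 1250 → 1000 → 800 → 640 → 500 → 400 → 320 → 250 → 200 → 160.

ISO 160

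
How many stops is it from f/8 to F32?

4 stops

f/8 → f/11 → f/16 → f/22 → f/32 — count the steps: 4 stops.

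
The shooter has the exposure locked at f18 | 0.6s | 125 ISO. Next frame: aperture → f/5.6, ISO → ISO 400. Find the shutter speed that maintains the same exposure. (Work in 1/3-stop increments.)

1/50s

Aperture: f/18 → f/16 → f/14 → f/13 → f/11 → f/10 → f/9 → f/8 → f/7.1 → f/6.3 → f/5.6 — 3 1/3 stops opened up (brighter).
ISO: 125 → 160 → 200 → 250 → 320 → 400 — 1 2/3 stops raised (brighter).
Net change so far: 5 stops brighter. Offset with the shutter speed: 0.6 → 0.5 → 0.4 → 0.3 → 1/4 → 1/5 → 1/6 → 1/8 → 1/10 → 1/13 → 1/15 → 1/20 → 1/25 → 1/30 → 1/40 → 1/50.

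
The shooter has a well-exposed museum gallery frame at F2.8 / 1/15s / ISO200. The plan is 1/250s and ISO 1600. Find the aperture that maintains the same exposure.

f/2

Shutter speed: 1/15 → 1/30 → 1/60 → 1/125 → 1/250 — 4 stops shorter (darker).
ISO: 200 → 400 → 800 → 1600 — 3 stops raised (brighter).
Net change so far: 1 stop darker. Offset with the aperture: f/2.8 → f/2.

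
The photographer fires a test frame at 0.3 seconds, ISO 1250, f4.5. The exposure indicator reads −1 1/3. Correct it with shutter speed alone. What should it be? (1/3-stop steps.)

0.8 s

Underexposed by 1 1/3 stops → need 1 1/3 stops brighter.
Shutter speed: 0.3 → 0.4 → 0.5 → 0.6 → 0.8.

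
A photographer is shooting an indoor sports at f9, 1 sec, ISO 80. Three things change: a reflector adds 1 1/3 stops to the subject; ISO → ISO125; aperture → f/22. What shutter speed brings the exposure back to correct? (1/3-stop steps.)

1.6 s

Scene light: 1 1/3 stops brighter.
ISO: 80 → 100 → 125 — 2/3 stop higher (brighter).
Aperture: f/9 → f/10 → f/11 → f/13 → f/14 → f/16 → f/18 → f/20 → f/22 — 2 2/3 stops narrower (darker).
Net so far: 2/3 stop darker. Shutter speed: 1 → 1.3 → 1.6.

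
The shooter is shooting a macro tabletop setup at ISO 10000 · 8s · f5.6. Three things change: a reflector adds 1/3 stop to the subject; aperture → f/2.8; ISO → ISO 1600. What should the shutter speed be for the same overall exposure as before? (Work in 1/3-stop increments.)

10 s

Scene light: 1/3 stop brighter.
Aperture: f/5.6 → f/5 → f/4.5 → f/4 → f/3.5 → f/3.2 → f/2.8 — 2 stops wider (brighter).
ISO: 10000 → 8000 → 6400 → 5000 → 4000 → 3200 → 2500 → 2000 → 1600 — 2 2/3 stops lower (darker).
Net so far: 1/3 stop darker. Shutter speed: 8 → 10.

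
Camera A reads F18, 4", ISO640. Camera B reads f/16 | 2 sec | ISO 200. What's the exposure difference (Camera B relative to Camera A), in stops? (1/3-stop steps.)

Aperture: f/18 → f/16 — 1/3 stop opened up (brighter).
Shutter speed: 4 → 3.2 → 2.5 → 2 — 1 stop faster (darker).
ISO: 640 → 500 → 400 → 320 → 250 → 200 — 1 2/3 stops dropped (darker).
Net: +1/3 −1 −1 2/3 = −2 1/3 stops.

2 1/3 stops darker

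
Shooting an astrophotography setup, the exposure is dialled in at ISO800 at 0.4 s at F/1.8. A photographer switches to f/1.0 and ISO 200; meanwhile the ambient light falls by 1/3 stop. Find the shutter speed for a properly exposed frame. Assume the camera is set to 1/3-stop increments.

0.6 s

Scene light: 1/3 stop darker.
Aperture: f/1.8 → f/1.6 → f/1.4 → f/1.2 → f/1.1 → f/1.0 — 1 2/3 stops wider (brighter).
ISO: 800 → 640 → 500 → 400 → 320 → 250 → 200 — 2 stops lower (darker).
Net so far: 2/3 stop darker. Shutter speed: 0.4 → 0.5 → 0.6.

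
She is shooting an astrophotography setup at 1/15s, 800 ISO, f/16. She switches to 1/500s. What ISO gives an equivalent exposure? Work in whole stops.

Shutter speed: 1/15 → 1/30 → 1/60 → 1/125 → 1/250 → 1/500 — 5 stops shorter (darker).
Need 5 stops brighter from the ISO: 800 → 1600 → 3200 → 6400 → 12800 → 25600.

ISO 25600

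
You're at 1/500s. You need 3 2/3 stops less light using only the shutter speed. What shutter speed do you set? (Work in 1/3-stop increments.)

1/6400s

Shutter speed: 1/500 → 1/640 → 1/800 → 1/1000 → 1/1250 → 1/1600 → 1/2000 → 1/2500 → 1/3200 → 1/4000 → 1/5000 → 1/6400 — 3 2/3 stops shorter (darker).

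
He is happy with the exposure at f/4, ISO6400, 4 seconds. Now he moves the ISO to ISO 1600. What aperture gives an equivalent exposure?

f/2

ISO: 6400 → 3200 → 1600 — 2 stops lower (darker).
Need 2 stops brighter from the aperture: f/4 → f/2.8 → f/2.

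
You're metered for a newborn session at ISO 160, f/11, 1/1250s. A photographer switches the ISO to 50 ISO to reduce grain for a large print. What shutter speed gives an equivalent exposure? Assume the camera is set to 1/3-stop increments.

1/400s

ISO: 160 → 125 → 100 → 80 → 64 → 50 — 1 2/3 stops dropped (darker).
Need 1 2/3 stops brighter from the shutter speed: 1/1250 → 1/1000 → 1/800 → 1/640 → 1/500 → 1/400.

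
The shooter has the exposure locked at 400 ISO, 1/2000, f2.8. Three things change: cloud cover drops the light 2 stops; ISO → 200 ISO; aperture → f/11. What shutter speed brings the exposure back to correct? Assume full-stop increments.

Scene light: 2 stops darker.
ISO: 400 → 200 — 1 stop lower (darker).
Aperture: f/2.8 → f/4 → f/5.6 → f/8 → f/11 — 4 stops smaller aperture (darker).
Net so far: 7 stops darker. Shutter speed: 1/2000 → 1/1000 → 1/500 → 1/250 → 1/125 → 1/60 → 1/30 → 1/15.

1/15s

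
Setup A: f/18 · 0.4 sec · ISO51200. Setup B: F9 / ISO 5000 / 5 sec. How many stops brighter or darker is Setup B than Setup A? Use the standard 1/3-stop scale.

2 1/3 stops brighter

Aperture: f/18 → f/16 → f/14 → f/13 → f/11 → f/10 → f/9 — 2 stops wider (brighter).
Shutter speed: 0.4 → 0.5 → 0.6 → 0.8 → 1 → 1.3 → 1.6 → 2 → 2.5 → 3.2 → 4 → 5 — 3 2/3 stops slower (brighter).
ISO: 51200 → 40000 → 32000 → 25600 → 20000 → 16000 → 12800 → 10000 → 8000 → 6400 → 5000 — 3 1/3 stops lower (darker).
Net: +2 +3 2/3 −3 1/3 = +2 1/3 stops.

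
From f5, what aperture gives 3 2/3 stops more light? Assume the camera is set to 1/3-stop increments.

f/1.4

Aperture: f/5 → f/4.5 → f/4 → f/3.5 → f/3.2 → f/2.8 → f/2.5 → f/2.2 → f/2 → f/1.8 → f/1.6 → f/1.4 — 3 2/3 stops larger aperture (brighter).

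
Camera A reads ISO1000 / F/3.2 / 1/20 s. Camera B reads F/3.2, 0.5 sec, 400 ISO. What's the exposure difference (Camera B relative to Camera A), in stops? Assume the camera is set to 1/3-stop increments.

2 stops brighter

Aperture: unchanged.
Shutter speed: 1/20 → 1/15 → 1/13 → 1/10 → 1/8 → 1/6 → 1/5 → 1/4 → 0.3 → 0.4 → 0.5 — 3 1/3 stops longer (brighter).
ISO: 1000 → 800 → 640 → 500 → 400 — 1 1/3 stops lower (darker).
Net: +3 1/3 −1 1/3 = +2 stops.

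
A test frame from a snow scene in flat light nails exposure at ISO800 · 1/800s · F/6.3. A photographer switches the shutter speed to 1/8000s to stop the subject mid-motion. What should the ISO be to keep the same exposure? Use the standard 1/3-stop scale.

Shutter speed: 1/800 → 1/1000 → 1/1250 → 1/1600 → 1/2000 → 1/2500 → 1/3200 → 1/4000 → 1/5000 → 1/6400 → 1/8000 — 3 1/3 stops shorter (darker).
Need 3 1/3 stops brighter from the ISO: 800 → 1000 → 1250 → 1600 → 2000 → 2500 → 3200 → 4000 → 5000 → 6400 → 8000.

ISO 8000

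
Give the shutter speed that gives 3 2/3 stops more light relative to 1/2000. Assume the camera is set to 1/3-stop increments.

1/160s

Shutter speed: 1/2000 → 1/1600 → 1/1250 → 1/1000 → 1/800 → 1/640 → 1/500 → 1/400 → 1/320 → 1/250 → 1/200 → 1/160 — 3 2/3 stops slower (brighter).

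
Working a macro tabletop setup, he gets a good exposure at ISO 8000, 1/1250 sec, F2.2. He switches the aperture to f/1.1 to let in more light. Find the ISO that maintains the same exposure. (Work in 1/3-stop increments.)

Aperture: f/2.2 → f/2 → f/1.8 → f/1.6 → f/1.4 → f/1.2 → f/1.1 — 2 stops opened up (brighter).
Need 2 stops darker from the ISO: 8000 → 6400 → 5000 → 4000 → 3200 → 2500 → 2000.

ISO 2000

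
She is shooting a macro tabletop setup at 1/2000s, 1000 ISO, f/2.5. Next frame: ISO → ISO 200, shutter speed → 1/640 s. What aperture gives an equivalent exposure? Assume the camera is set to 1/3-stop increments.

ISO: 1000 → 800 → 640 → 500 → 400 → 320 → 250 → 200 — 2 1/3 stops dropped (darker).
Shutter speed: 1/2000 → 1/1600 → 1/1250 → 1/1000 → 1/800 → 1/640 — 1 2/3 stops slower (brighter).
Net change so far: 2/3 stop darker. Offset with the aperture: f/2.5 → f/2.2 → f/2.

f/2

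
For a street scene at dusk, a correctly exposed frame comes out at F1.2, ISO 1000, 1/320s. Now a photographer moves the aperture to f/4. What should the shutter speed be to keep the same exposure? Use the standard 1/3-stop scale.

Aperture: f/1.2 → f/1.4 → f/1.6 → f/1.8 → f/2 → f/2.2 → f/2.5 → f/2.8 → f/3.2 → f/3.5 → f/4 — 3 1/3 stops narrower (darker).
Need 3 1/3 stops brighter from the shutter speed: 1/320 → 1/250 → 1/200 → 1/160 → 1/125 → 1/100 → 1/80 → 1/60 → 1/50 → 1/40 → 1/30.

1/30s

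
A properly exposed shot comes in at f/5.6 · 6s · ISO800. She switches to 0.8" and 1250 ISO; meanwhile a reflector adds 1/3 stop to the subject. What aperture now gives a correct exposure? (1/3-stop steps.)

f/2.8

Scene light: 1/3 stop brighter.
Shutter speed: 6 → 5 → 4 → 3.2 → 2.5 → 2 → 1.6 → 1.3 → 1 → 0.8 — 3 stops shorter (darker).
ISO: 800 → 1000 → 1250 — 2/3 stop higher (brighter).
Net so far: 2 stops darker. Aperture: f/5.6 → f/5 → f/4.5 → f/4 → f/3.5 → f/3.2 → f/2.8.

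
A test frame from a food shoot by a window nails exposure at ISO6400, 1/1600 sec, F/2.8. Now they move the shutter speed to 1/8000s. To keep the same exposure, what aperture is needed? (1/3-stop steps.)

f/1.2

Shutter speed: 1/1600 → 1/2000 → 1/2500 → 1/3200 → 1/4000 → 1/5000 → 1/6400 → 1/8000 — 2 1/3 stops shorter (darker).
Need 2 1/3 stops brighter from the aperture: f/2.8 → f/2.5 → f/2.2 → f/2 → f/1.8 → f/1.6 → f/1.4 → f/1.2.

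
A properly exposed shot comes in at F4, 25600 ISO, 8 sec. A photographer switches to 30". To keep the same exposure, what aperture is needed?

Shutter speed: 8 → 15 → 30 — 2 stops slower (brighter).
Need 2 stops darker from the aperture: f/4 → f/5.6 → f/8.

f/8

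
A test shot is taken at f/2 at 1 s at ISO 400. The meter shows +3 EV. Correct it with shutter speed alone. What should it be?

1/8s

Overexposed by 3 stops → need 3 stops darker.
Shutter speed: 1 → 1/2 → 1/4 → 1/8.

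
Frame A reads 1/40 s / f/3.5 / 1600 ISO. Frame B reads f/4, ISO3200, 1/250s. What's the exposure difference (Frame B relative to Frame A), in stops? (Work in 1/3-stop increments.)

2 stops darker

Aperture: f/3.5 → f/4 — 1/3 stop smaller aperture (darker).
Shutter speed: 1/40 → 1/50 → 1/60 → 1/80 → 1/100 → 1/125 → 1/160 → 1/200 → 1/250 — 2 2/3 stops faster (darker).
ISO: 1600 → 2000 → 2500 → 3200 — 1 stop raised (brighter).
Net: −1/3 −2 2/3 +1 = −2 stops.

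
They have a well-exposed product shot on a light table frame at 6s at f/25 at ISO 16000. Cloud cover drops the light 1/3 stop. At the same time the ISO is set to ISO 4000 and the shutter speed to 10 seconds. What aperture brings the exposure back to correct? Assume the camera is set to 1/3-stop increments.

Scene light: 1/3 stop darker.
ISO: 16000 → 12800 → 10000 → 8000 → 6400 → 5000 → 4000 — 2 stops dropped (darker).
Shutter speed: 6 → 8 → 10 — 2/3 stop longer (brighter).
Net so far: 1 2/3 stops darker. Aperture: f/25 → f/22 → f/20 → f/18 → f/16 → f/14.

f/14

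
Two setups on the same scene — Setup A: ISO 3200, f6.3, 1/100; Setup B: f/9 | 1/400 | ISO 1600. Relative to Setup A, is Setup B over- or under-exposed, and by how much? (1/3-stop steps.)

Aperture: f/6.3 → f/7.1 → f/8 → f/9 — 1 stop narrower (darker).
Shutter speed: 1/100 → 1/125 → 1/160 → 1/200 → 1/250 → 1/320 → 1/400 — 2 stops shorter (darker).
ISO: 3200 → 2500 → 2000 → 1600 — 1 stop dropped (darker).
Net: −1 −2 −1 = −4 stops.

4 stops darker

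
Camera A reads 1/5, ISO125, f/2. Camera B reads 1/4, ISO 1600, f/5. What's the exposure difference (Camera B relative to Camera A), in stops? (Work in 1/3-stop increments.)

1 1/3 stops brighter

Aperture: f/2 → f/2.2 → f/2.5 → f/2.8 → f/3.2 → f/3.5 → f/4 → f/4.5 → f/5 — 2 2/3 stops narrower (darker).
Shutter speed: 1/5 → 1/4 — 1/3 stop longer (brighter).
ISO: 125 → 160 → 200 → 250 → 320 → 400 → 500 → 640 → 800 → 1000 → 1250 → 1600 — 3 2/3 stops raised (brighter).
Net: −2 2/3 +1/3 +3 2/3 = +1 1/3 stops.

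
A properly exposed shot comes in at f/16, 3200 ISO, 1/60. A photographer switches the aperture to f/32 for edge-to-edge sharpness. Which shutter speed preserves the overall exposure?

1/15s

Aperture: f/16 → f/22 → f/32 — 2 stops smaller aperture (darker).
Need 2 stops brighter from the shutter speed: 1/60 → 1/30 → 1/15.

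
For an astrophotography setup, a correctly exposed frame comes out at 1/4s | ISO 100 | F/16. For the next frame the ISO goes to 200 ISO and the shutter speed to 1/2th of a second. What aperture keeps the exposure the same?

ISO: 100 → 200 — 1 stop higher (brighter).
Shutter speed: 1/4 → 1/2 — 1 stop longer (brighter).
Net change so far: 2 stops brighter. Offset with the aperture: f/16 → f/22 → f/32.

f/32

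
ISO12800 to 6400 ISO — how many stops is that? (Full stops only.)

1 stop

12800 → 6400 — count the steps: 1 stop.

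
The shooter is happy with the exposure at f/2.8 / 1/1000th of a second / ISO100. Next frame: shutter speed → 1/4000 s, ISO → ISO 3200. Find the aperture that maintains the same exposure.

Shutter speed: 1/1000 → 1/2000 → 1/4000 — 2 stops faster (darker).
ISO: 100 → 200 → 400 → 800 → 1600 → 3200 — 5 stops higher (brighter).
Net change so far: 3 stops brighter. Offset with the aperture: f/2.8 → f/4 → f/5.6 → f/8.

f/8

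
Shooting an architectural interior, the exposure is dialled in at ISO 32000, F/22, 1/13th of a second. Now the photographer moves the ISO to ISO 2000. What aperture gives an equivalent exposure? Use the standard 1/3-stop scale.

f/5.6

ISO: 32000 → 25600 → 20000 → 16000 → 12800 → 10000 → 8000 → 6400 → 5000 → 4000 → 3200 → 2500 → 2000 — 4 stops lower (darker).
Need 4 stops brighter from the aperture: f/22 → f/20 → f/18 → f/16 → f/14 → f/13 → f/11 → f/10 → f/9 → f/8 → f/7.1 → f/6.3 → f/5.6.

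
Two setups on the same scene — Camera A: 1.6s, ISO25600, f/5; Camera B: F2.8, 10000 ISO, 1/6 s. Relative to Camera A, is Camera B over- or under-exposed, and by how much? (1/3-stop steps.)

3 stops darker

Aperture: f/5 → f/4.5 → f/4 → f/3.5 → f/3.2 → f/2.8 — 1 2/3 stops opened up (brighter).
Shutter speed: 1.6 → 1.3 → 1 → 0.8 → 0.6 → 0.5 → 0.4 → 0.3 → 1/4 → 1/5 → 1/6 — 3 1/3 stops shorter (darker).
ISO: 25600 → 20000 → 16000 → 12800 → 10000 — 1 1/3 stops lower (darker).
Net: +1 2/3 −3 1/3 −1 1/3 = −3 stops.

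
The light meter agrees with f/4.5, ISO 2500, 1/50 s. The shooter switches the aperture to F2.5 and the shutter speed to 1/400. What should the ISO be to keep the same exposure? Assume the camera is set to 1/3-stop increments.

Aperture: f/4.5 → f/4 → f/3.5 → f/3.2 → f/2.8 → f/2.5 — 1 2/3 stops opened up (brighter).
Shutter speed: 1/50 → 1/60 → 1/80 → 1/100 → 1/125 → 1/160 → 1/200 → 1/250 → 1/320 → 1/400 — 3 stops faster (darker).
Net change so far: 1 1/3 stops darker. Offset with the ISO: 2500 → 3200 → 4000 → 5000 → 6400.

ISO 6400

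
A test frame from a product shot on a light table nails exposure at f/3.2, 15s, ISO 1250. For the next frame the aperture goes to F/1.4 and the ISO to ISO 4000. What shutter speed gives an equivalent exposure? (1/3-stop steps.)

Aperture: f/3.2 → f/2.8 → f/2.5 → f/2.2 → f/2 → f/1.8 → f/1.6 → f/1.4 — 2 1/3 stops opened up (brighter).
ISO: 1250 → 1600 → 2000 → 2500 → 3200 → 4000 — 1 2/3 stops higher (brighter).
Net change so far: 4 stops brighter. Offset with the shutter speed: 15 → 13 → 10 → 8 → 6 → 5 → 4 → 3.2 → 2.5 → 2 → 1.6 → 1.3 → 1.

1 s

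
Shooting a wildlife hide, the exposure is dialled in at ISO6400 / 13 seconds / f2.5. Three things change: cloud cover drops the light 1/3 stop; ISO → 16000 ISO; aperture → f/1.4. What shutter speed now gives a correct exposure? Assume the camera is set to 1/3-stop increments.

Scene light: 1/3 stop darker.
ISO: 6400 → 8000 → 10000 → 12800 → 16000 — 1 1/3 stops higher (brighter).
Aperture: f/2.5 → f/2.2 → f/2 → f/1.8 → f/1.6 → f/1.4 — 1 2/3 stops wider (brighter).
Net so far: 2 2/3 stops brighter. Shutter speed: 13 → 10 → 8 → 6 → 5 → 4 → 3.2 → 2.5 → 2.

2 s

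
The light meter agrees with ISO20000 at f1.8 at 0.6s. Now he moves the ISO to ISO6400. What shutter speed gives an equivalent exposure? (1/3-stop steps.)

ISO: 20000 → 16000 → 12800 → 10000 → 8000 → 6400 — 1 2/3 stops dropped (darker).
Need 1 2/3 stops brighter from the shutter speed: 0.6 → 0.8 → 1 → 1.3 → 1.6 → 2.

2 s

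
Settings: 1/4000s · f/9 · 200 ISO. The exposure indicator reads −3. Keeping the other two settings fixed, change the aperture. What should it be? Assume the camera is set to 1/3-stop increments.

Underexposed by 3 stops → need 3 stops brighter.
Aperture: f/9 → f/8 → f/7.1 → f/6.3 → f/5.6 → f/5 → f/4.5 → f/4 → f/3.5 → f/3.2.

f/3.2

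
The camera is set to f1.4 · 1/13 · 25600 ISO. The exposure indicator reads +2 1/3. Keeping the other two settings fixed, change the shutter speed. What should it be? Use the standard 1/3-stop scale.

Overexposed by 2 1/3 stops → need 2 1/3 stops darker.
Shutter speed: 1/13 → 1/15 → 1/20 → 1/25 → 1/30 → 1/40 → 1/50 → 1/60.

1/60s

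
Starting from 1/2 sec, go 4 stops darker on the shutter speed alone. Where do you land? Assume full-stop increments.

Shutter speed: 1/2 → 1/4 → 1/8 → 1/15 → 1/30 — 4 stops shorter (darker).

1/30s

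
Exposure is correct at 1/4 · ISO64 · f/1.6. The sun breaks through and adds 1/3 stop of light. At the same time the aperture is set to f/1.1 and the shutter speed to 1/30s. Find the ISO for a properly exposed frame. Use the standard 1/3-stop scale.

ISO 200

Scene light: 1/3 stop brighter.
Aperture: f/1.6 → f/1.4 → f/1.2 → f/1.1 — 1 stop opened up (brighter).
Shutter speed: 1/4 → 1/5 → 1/6 → 1/8 → 1/10 → 1/13 → 1/15 → 1/20 → 1/25 → 1/30 — 3 stops shorter (darker).
Net so far: 1 2/3 stops darker. ISO: 64 → 80 → 100 → 125 → 160 → 200.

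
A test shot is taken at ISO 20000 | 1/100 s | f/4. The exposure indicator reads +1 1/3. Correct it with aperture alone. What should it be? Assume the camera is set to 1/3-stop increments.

f/6.3

Overexposed by 1 1/3 stops → need 1 1/3 stops darker.
Aperture: f/4 → f/4.5 → f/5 → f/5.6 → f/6.3.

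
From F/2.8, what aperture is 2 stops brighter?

Aperture: f/2.8 → f/2 → f/1.4 — 2 stops larger aperture (brighter).

f/1.4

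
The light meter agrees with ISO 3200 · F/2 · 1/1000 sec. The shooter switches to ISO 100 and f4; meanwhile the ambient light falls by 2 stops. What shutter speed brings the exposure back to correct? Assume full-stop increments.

Scene light: 2 stops darker.
ISO: 3200 → 1600 → 800 → 400 → 200 → 100 — 5 stops lower (darker).
Aperture: f/2 → f/2.8 → f/4 — 2 stops stopped down (darker).
Net so far: 9 stops darker. Shutter speed: 1/1000 → 1/500 → 1/250 → 1/125 → 1/60 → 1/30 → 1/15 → 1/8 → 1/4 → 1/2.

1/2s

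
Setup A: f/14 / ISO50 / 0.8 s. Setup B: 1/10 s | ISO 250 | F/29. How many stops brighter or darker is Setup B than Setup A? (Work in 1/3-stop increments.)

Aperture: f/14 → f/16 → f/18 → f/20 → f/22 → f/25 → f/29 — 2 stops narrower (darker).
Shutter speed: 0.8 → 0.6 → 0.5 → 0.4 → 0.3 → 1/4 → 1/5 → 1/6 → 1/8 → 1/10 — 3 stops shorter (darker).
ISO: 50 → 64 → 80 → 100 → 125 → 160 → 200 → 250 — 2 1/3 stops higher (brighter).
Net: −2 −3 +2 1/3 = −2 2/3 stops.

2 2/3 stops darker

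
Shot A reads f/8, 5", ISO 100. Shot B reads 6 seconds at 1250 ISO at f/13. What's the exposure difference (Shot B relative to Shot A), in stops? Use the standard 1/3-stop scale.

Aperture: f/8 → f/9 → f/10 → f/11 → f/13 — 1 1/3 stops stopped down (darker).
Shutter speed: 5 → 6 — 1/3 stop longer (brighter).
ISO: 100 → 125 → 160 → 200 → 250 → 320 → 400 → 500 → 640 → 800 → 1000 → 1250 — 3 2/3 stops raised (brighter).
Net: −1 1/3 +1/3 +3 2/3 = +2 2/3 stops.

2 2/3 stops brighter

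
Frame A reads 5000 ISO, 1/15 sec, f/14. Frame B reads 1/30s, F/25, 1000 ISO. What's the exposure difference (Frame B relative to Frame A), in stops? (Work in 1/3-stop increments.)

Aperture: f/14 → f/16 → f/18 → f/20 → f/22 → f/25 — 1 2/3 stops narrower (darker).
Shutter speed: 1/15 → 1/20 → 1/25 → 1/30 — 1 stop faster (darker).
ISO: 5000 → 4000 → 3200 → 2500 → 2000 → 1600 → 1250 → 1000 — 2 1/3 stops dropped (darker).
Net: −1 2/3 −1 −2 1/3 = −5 stops.

5 stops darker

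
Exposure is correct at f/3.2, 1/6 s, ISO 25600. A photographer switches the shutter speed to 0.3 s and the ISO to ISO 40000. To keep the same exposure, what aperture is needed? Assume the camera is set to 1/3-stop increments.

f/5.6

Shutter speed: 1/6 → 1/5 → 1/4 → 0.3 — 1 stop slower (brighter).
ISO: 25600 → 32000 → 40000 — 2/3 stop raised (brighter).
Net change so far: 1 2/3 stops brighter. Offset with the aperture: f/3.2 → f/3.5 → f/4 → f/4.5 → f/5 → f/5.6.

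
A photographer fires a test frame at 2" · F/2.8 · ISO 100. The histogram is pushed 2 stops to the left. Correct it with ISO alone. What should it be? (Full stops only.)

Underexposed by 2 stops → need 2 stops brighter.
ISO: 100 → 200 → 400.

ISO 400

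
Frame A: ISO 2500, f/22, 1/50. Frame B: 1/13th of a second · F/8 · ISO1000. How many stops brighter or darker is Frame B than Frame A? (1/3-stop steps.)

Aperture: f/22 → f/20 → f/18 → f/16 → f/14 → f/13 → f/11 → f/10 → f/9 → f/8 — 3 stops wider (brighter).
Shutter speed: 1/50 → 1/40 → 1/30 → 1/25 → 1/20 → 1/15 → 1/13 — 2 stops longer (brighter).
ISO: 2500 → 2000 → 1600 → 1250 → 1000 — 1 1/3 stops lower (darker).
Net: +3 +2 −1 1/3 = +3 2/3 stops.

3 2/3 stops brighter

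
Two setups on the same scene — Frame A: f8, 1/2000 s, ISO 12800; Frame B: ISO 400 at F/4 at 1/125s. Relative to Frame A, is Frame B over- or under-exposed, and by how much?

Aperture: f/8 → f/5.6 → f/4 — 2 stops wider (brighter).
Shutter speed: 1/2000 → 1/1000 → 1/500 → 1/250 → 1/125 — 4 stops longer (brighter).
ISO: 12800 → 6400 → 3200 → 1600 → 800 → 400 — 5 stops dropped (darker).
Net: +2 +4 −5 = +1 stop.

1 stop brighter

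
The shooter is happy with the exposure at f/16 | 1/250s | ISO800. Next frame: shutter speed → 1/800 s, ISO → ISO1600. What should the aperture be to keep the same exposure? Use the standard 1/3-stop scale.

f/13

Shutter speed: 1/250 → 1/320 → 1/400 → 1/500 → 1/640 → 1/800 — 1 2/3 stops shorter (darker).
ISO: 800 → 1000 → 1250 → 1600 — 1 stop raised (brighter).
Net change so far: 2/3 stop darker. Offset with the aperture: f/16 → f/14 → f/13.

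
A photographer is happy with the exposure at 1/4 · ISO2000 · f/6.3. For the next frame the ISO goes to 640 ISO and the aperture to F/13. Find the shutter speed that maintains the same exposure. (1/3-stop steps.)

3.2 s

ISO: 2000 → 1600 → 1250 → 1000 → 800 → 640 — 1 2/3 stops dropped (darker).
Aperture: f/6.3 → f/7.1 → f/8 → f/9 → f/10 → f/11 → f/13 — 2 stops narrower (darker).
Net change so far: 3 2/3 stops darker. Offset with the shutter speed: 1/4 → 0.3 → 0.4 → 0.5 → 0.6 → 0.8 → 1 → 1.3 → 1.6 → 2 → 2.5 → 3.2.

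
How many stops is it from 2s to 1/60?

7 stops

2 → 1 → 1/2 → 1/4 → 1/8 → 1/15 → 1/30 → 1/60 — count the steps: 7 stops.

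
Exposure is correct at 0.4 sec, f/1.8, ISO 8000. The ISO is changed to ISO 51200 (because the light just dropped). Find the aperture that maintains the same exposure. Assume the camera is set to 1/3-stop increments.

f/4.5

ISO: 8000 → 10000 → 12800 → 16000 → 20000 → 25600 → 32000 → 40000 → 51200 — 2 2/3 stops raised (brighter).
Need 2 2/3 stops darker from the aperture: f/1.8 → f/2 → f/2.2 → f/2.5 → f/2.8 → f/3.2 → f/3.5 → f/4 → f/4.5.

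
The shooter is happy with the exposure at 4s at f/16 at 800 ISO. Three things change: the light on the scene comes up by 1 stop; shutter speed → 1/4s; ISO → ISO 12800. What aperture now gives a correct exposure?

Scene light: 1 stop brighter.
Shutter speed: 4 → 2 → 1 → 1/2 → 1/4 — 4 stops faster (darker).
ISO: 800 → 1600 → 3200 → 6400 → 12800 — 4 stops raised (brighter).
Net so far: 1 stop brighter. Aperture: f/16 → f/22.

f/22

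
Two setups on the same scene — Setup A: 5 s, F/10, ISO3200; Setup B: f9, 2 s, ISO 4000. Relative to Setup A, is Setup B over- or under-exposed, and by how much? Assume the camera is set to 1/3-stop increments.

Aperture: f/10 → f/9 — 1/3 stop larger aperture (brighter).
Shutter speed: 5 → 4 → 3.2 → 2.5 → 2 — 1 1/3 stops faster (darker).
ISO: 3200 → 4000 — 1/3 stop higher (brighter).
Net: +1/3 −1 1/3 +1/3 = −2/3 stops.

2/3 stop darker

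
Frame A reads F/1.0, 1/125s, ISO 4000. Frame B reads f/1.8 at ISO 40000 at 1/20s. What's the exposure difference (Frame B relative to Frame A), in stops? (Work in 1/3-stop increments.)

4 1/3 stops brighter

Aperture: f/1.0 → f/1.1 → f/1.2 → f/1.4 → f/1.6 → f/1.8 — 1 2/3 stops smaller aperture (darker).
Shutter speed: 1/125 → 1/100 → 1/80 → 1/60 → 1/50 → 1/40 → 1/30 → 1/25 → 1/20 — 2 2/3 stops slower (brighter).
ISO: 4000 → 5000 → 6400 → 8000 → 10000 → 12800 → 16000 → 20000 → 25600 → 32000 → 40000 — 3 1/3 stops higher (brighter).
Net: −1 2/3 +2 2/3 +3 1/3 = +4 1/3 stops.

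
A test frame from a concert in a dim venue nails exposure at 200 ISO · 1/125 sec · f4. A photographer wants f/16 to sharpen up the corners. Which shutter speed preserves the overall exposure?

Aperture: f/4 → f/5.6 → f/8 → f/11 → f/16 — 4 stops narrower (darker).
Need 4 stops brighter from the shutter speed: 1/125 → 1/60 → 1/30 → 1/15 → 1/8.

1/8s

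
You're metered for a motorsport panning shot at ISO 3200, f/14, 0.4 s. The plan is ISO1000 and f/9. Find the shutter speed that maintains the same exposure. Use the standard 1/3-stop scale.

ISO: 3200 → 2500 → 2000 → 1600 → 1250 → 1000 — 1 2/3 stops lower (darker).
Aperture: f/14 → f/13 → f/11 → f/10 → f/9 — 1 1/3 stops wider (brighter).
Net change so far: 1/3 stop darker. Offset with the shutter speed: 0.4 → 0.5.

0.5 s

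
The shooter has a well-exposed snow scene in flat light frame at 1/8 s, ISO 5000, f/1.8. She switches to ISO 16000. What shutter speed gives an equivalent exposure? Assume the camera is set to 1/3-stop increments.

1/25s

ISO: 5000 → 6400 → 8000 → 10000 → 12800 → 16000 — 1 2/3 stops higher (brighter).
Need 1 2/3 stops darker from the shutter speed: 1/8 → 1/10 → 1/13 → 1/15 → 1/20 → 1/25.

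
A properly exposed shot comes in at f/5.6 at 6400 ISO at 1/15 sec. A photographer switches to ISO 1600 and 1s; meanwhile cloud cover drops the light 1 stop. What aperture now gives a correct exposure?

f/8

Scene light: 1 stop darker.
ISO: 6400 → 3200 → 1600 — 2 stops dropped (darker).
Shutter speed: 1/15 → 1/8 → 1/4 → 1/2 → 1 — 4 stops longer (brighter).
Net so far: 1 stop brighter. Aperture: f/5.6 → f/8.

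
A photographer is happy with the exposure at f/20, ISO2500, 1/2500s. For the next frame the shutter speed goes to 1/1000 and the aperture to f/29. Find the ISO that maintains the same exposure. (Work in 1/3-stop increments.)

ISO 2000

Shutter speed: 1/2500 → 1/2000 → 1/1600 → 1/1250 → 1/1000 — 1 1/3 stops slower (brighter).
Aperture: f/20 → f/22 → f/25 → f/29 — 1 stop stopped down (darker).
Net change so far: 1/3 stop brighter. Offset with the ISO: 2500 → 2000.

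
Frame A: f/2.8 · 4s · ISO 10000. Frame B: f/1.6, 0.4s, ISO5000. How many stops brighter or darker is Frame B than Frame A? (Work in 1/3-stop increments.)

2 2/3 stops darker

Aperture: f/2.8 → f/2.5 → f/2.2 → f/2 → f/1.8 → f/1.6 — 1 2/3 stops opened up (brighter).
Shutter speed: 4 → 3.2 → 2.5 → 2 → 1.6 → 1.3 → 1 → 0.8 → 0.6 → 0.5 → 0.4 — 3 1/3 stops shorter (darker).
ISO: 10000 → 8000 → 6400 → 5000 — 1 stop dropped (darker).
Net: +1 2/3 −3 1/3 −1 = −2 2/3 stops.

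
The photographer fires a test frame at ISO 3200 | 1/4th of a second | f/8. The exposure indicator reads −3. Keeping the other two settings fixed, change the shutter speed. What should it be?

2 s

Underexposed by 3 stops → need 3 stops brighter.
Shutter speed: 1/4 → 1/2 → 1 → 2.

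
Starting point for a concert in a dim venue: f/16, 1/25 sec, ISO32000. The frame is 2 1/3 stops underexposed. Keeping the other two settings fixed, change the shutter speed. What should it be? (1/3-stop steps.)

Underexposed by 2 1/3 stops → need 2 1/3 stops brighter.
Shutter speed: 1/25 → 1/20 → 1/15 → 1/13 → 1/10 → 1/8 → 1/6 → 1/5.

1/5s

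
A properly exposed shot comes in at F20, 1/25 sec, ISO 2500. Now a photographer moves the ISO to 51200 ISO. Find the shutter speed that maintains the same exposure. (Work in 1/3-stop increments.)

ISO: 2500 → 3200 → 4000 → 5000 → 6400 → 8000 → 10000 → 12800 → 16000 → 20000 → 25600 → 32000 → 40000 → 51200 — 4 1/3 stops higher (brighter).
Need 4 1/3 stops darker from the shutter speed: 1/25 → 1/30 → 1/40 → 1/50 → 1/60 → 1/80 → 1/100 → 1/125 → 1/160 → 1/200 → 1/250 → 1/320 → 1/400 → 1/500.

1/500s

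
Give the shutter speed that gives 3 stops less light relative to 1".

Shutter speed: 1 → 1/2 → 1/4 → 1/8 — 3 stops shorter (darker).

1/8s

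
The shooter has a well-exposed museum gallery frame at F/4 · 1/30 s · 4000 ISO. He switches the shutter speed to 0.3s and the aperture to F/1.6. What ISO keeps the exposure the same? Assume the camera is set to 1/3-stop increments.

Shutter speed: 1/30 → 1/25 → 1/20 → 1/15 → 1/13 → 1/10 → 1/8 → 1/6 → 1/5 → 1/4 → 0.3 — 3 1/3 stops slower (brighter).
Aperture: f/4 → f/3.5 → f/3.2 → f/2.8 → f/2.5 → f/2.2 → f/2 → f/1.8 → f/1.6 — 2 2/3 stops opened up (brighter).
Net change so far: 6 stops brighter. Offset with the ISO: 4000 → 3200 → 2500 → 2000 → 1600 → 1250 → 1000 → 800 → 640 → 500 → 400 → 320 → 250 → 200 → 160 → 125 → 100 → 80 → 64.

ISO 64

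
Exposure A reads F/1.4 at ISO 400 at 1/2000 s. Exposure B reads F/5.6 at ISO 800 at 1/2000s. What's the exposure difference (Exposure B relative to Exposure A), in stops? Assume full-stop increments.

3 stops darker

Aperture: f/1.4 → f/2 → f/2.8 → f/4 → f/5.6 — 4 stops smaller aperture (darker).
Shutter speed: unchanged.
ISO: 400 → 800 — 1 stop raised (brighter).
Net: −4 +1 = −3 stops.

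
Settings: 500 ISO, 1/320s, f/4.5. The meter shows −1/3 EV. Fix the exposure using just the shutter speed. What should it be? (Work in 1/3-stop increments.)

Underexposed by 1/3 stop → need 1/3 stop brighter.
Shutter speed: 1/320 → 1/250.

1/250s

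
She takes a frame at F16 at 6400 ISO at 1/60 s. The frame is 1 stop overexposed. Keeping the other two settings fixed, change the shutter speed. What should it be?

1/125s

Overexposed by 1 stop → need 1 stop darker.
Shutter speed: 1/60 → 1/125.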